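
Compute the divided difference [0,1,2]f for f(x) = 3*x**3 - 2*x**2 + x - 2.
7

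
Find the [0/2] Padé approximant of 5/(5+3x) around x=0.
1/(3*x/5 + 1)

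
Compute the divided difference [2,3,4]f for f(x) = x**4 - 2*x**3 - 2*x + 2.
37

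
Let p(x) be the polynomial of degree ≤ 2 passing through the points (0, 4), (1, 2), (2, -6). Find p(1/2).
15/4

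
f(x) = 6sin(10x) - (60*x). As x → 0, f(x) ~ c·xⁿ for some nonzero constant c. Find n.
3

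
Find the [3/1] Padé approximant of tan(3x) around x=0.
9*x**3 + 3*x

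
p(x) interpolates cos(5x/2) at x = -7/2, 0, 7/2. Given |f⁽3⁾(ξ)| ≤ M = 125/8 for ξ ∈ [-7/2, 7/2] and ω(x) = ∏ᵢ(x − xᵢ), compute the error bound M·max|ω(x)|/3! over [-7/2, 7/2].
42875*sqrt(3)/1728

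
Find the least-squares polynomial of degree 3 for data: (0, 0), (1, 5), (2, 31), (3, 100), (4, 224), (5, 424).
1/9 + (-487/378)x + (709/252)x² + (311/108)x³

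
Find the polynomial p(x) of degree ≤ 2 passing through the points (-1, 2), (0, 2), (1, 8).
3*x**2 + 3*x + 2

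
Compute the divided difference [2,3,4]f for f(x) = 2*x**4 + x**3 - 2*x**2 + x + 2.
117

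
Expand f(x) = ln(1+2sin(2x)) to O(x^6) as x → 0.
4*x - 8*x**2 + 56*x**3/3 - 160*x**4/3 + 488*x**5/3 + O(x**6)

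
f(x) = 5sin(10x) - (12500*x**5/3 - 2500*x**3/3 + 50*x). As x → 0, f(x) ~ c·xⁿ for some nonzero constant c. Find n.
7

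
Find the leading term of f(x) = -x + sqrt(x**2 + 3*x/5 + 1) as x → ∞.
3/10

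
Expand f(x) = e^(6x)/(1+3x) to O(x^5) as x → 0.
1 + 3*x + 9*x**2 + 9*x**3 + 27*x**4 + O(x**5)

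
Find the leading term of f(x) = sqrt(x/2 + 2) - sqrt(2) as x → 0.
sqrt(2)*x/8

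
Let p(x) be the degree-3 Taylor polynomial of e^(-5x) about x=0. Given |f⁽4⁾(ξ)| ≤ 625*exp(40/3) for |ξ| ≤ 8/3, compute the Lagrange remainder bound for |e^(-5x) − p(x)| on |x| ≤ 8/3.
320000*exp(40/3)/243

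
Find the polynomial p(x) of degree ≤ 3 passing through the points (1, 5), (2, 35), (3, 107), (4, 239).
3*x**3 + 3*x**2 - 1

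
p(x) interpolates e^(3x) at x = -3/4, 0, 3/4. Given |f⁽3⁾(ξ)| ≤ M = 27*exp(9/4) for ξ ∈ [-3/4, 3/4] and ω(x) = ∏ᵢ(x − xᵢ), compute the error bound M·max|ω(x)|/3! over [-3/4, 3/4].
27*sqrt(3)*exp(9/4)/64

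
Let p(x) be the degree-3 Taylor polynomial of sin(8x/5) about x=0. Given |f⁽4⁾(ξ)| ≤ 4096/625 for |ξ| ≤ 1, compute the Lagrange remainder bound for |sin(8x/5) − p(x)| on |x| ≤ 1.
512/1875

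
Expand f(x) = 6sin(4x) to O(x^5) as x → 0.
24*x - 64*x**3 + O(x**5)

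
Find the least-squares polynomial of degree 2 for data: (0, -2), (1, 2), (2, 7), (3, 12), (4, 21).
-62/35 + (96/35)x + (5/7)x²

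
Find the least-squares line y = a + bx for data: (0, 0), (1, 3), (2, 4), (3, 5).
a = 3/5, b = 8/5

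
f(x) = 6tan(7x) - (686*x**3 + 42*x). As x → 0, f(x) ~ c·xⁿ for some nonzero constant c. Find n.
5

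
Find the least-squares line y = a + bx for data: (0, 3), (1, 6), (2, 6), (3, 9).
a = 33/10, b = 9/5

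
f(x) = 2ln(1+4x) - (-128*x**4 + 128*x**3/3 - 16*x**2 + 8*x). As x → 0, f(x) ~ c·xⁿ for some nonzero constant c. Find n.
5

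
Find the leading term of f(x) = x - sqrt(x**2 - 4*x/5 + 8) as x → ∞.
2/5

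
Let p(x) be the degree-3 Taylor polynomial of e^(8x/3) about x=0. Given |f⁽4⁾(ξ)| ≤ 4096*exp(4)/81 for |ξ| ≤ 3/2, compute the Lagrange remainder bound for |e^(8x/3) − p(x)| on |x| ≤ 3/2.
32*exp(4)/3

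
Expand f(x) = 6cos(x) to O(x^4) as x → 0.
6 - 3*x**2 + O(x**4)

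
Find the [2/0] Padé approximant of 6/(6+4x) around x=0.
4*x**2/9 - 2*x/3 + 1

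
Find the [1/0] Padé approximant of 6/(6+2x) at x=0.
1 - x/3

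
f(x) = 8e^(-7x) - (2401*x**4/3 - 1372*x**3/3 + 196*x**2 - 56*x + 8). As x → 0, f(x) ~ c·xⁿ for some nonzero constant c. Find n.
5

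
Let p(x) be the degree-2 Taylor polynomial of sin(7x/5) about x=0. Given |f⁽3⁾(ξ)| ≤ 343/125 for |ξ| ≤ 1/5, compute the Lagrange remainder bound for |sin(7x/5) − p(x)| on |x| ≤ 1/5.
343/93750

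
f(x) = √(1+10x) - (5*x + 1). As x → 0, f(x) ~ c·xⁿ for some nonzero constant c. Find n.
2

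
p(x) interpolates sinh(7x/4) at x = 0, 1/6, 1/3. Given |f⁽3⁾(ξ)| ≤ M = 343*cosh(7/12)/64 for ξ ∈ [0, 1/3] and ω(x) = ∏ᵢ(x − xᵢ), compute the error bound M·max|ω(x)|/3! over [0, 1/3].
343*sqrt(3)*cosh(7/12)/373248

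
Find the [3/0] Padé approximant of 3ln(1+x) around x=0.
x*(2*x**2 - 3*x + 6)/2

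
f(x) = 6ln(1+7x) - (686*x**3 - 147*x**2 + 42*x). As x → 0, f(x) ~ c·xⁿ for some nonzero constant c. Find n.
4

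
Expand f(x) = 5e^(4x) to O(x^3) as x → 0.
5 + 20*x + 40*x**2 + O(x**3)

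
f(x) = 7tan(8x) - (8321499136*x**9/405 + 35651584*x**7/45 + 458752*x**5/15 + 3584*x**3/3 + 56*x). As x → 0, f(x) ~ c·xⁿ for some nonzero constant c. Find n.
11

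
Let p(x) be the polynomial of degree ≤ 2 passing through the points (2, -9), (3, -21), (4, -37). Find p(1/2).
3/2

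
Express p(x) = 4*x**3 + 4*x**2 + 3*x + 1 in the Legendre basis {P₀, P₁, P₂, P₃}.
(7/3)P₀ + (27/5)P₁ + (8/3)P₂ + (8/5)P₃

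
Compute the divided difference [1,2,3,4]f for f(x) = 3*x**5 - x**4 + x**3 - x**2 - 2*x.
186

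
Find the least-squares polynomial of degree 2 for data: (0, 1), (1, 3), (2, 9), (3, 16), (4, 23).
4/7 + (179/70)x + (11/14)x²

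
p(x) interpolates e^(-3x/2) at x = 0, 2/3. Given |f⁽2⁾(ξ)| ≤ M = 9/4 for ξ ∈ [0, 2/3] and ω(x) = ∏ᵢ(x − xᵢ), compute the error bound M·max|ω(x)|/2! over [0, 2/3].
1/8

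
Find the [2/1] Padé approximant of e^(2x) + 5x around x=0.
(-8*x**2/3 + 19*x/3 + 1)/(1 - 2*x/3)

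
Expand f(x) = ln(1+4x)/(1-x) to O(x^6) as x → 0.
4*x - 4*x**2 + 52*x**3/3 - 140*x**4/3 + 2372*x**5/15 + O(x**6)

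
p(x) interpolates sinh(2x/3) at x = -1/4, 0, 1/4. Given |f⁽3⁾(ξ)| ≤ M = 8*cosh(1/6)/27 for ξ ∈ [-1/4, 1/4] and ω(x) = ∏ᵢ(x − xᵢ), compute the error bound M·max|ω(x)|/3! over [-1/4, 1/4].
sqrt(3)*cosh(1/6)/5832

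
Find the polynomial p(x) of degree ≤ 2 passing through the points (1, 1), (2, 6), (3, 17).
3*x**2 - 4*x + 2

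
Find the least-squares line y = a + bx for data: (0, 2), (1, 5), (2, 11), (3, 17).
a = 11/10, b = 51/10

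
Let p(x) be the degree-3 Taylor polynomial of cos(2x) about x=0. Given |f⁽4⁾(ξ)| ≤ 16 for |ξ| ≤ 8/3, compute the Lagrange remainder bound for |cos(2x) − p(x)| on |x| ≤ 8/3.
8192/243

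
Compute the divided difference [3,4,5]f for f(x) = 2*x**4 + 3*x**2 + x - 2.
197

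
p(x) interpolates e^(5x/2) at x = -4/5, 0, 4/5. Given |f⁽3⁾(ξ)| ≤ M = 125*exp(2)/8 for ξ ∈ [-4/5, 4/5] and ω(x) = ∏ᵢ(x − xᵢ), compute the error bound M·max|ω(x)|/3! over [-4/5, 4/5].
8*sqrt(3)*exp(2)/27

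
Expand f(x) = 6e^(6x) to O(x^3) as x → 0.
6 + 36*x + 108*x**2 + O(x**3)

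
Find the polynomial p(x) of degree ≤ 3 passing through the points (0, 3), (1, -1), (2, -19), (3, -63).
-2*x**3 - x**2 - x + 3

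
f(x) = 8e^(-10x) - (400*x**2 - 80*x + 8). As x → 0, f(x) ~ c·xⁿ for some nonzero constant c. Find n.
3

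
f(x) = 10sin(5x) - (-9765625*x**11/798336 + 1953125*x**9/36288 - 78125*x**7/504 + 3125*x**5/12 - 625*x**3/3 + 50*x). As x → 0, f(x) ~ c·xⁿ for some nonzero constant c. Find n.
13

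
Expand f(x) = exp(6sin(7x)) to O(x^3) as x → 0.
1 + 42*x + 882*x**2 + O(x**3)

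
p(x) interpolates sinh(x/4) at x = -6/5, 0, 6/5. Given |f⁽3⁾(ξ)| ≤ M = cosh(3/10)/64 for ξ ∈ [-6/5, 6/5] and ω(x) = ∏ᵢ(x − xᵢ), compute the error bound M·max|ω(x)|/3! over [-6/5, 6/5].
sqrt(3)*cosh(3/10)/1000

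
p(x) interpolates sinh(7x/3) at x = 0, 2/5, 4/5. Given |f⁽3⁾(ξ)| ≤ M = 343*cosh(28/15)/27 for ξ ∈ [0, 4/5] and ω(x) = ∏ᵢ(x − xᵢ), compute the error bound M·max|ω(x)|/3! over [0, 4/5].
2744*sqrt(3)*cosh(28/15)/91125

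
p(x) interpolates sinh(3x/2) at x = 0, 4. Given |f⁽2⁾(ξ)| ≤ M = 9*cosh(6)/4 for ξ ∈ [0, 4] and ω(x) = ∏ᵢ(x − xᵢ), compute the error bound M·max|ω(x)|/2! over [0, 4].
9*cosh(6)/2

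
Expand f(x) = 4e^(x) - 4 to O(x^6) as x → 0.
4*x + 2*x**2 + 2*x**3/3 + x**4/6 + x**5/30 + O(x**6)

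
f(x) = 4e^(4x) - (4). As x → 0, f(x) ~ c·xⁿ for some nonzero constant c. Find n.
1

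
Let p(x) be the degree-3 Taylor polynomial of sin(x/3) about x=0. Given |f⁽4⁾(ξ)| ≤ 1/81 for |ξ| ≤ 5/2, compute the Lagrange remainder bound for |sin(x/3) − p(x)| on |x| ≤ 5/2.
625/31104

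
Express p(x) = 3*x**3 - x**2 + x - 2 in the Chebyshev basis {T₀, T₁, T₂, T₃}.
(-5/2)T₀ + (13/4)T₁ + (-1/2)T₂ + (3/4)T₃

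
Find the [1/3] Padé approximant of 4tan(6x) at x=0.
24*x/(1 - 12*x**2)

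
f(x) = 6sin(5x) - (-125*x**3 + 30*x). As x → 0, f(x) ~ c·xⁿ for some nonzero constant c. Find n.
5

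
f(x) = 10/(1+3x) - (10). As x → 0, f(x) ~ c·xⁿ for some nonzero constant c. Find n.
1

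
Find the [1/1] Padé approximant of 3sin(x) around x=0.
3*x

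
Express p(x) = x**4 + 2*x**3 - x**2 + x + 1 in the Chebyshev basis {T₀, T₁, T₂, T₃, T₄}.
(7/8)T₀ + (5/2)T₁ + (1/2)T₃ + (1/8)T₄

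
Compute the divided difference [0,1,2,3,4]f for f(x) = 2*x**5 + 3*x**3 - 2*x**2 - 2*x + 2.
20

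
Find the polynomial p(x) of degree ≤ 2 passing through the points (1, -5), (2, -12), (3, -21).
-x**2 - 4*x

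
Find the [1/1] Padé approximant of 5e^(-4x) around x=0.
(5 - 10*x)/(2*x + 1)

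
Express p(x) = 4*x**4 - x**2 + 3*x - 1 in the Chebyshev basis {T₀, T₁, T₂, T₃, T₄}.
(3)T₁ + (3/2)T₂ + (1/2)T₄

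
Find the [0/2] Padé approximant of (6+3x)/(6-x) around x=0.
1/(x**2/3 - 2*x/3 + 1)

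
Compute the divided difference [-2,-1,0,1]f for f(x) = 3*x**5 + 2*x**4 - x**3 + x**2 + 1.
10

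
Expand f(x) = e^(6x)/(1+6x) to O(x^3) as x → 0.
1 + 18*x**2 + O(x**3)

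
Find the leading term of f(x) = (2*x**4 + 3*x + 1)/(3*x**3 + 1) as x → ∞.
2*x/3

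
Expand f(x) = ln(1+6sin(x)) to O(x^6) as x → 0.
6*x - 18*x**2 + 71*x**3 - 318*x**4 + 6077*x**5/4 + O(x**6)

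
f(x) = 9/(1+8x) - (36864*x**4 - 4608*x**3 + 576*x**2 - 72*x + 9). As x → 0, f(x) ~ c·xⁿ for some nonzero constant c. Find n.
5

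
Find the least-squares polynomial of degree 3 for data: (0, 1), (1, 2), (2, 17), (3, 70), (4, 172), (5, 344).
151/126 + (-283/108)x + (-16/63)x² + (313/108)x³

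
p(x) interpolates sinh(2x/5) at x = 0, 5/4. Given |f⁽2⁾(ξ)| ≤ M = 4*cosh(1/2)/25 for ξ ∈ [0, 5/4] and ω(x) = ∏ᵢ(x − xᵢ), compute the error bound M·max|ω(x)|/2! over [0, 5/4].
cosh(1/2)/32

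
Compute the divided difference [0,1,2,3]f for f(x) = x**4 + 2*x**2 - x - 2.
6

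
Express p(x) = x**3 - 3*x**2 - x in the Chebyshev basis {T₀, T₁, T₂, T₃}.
(-3/2)T₀ + (-1/4)T₁ + (-3/2)T₂ + (1/4)T₃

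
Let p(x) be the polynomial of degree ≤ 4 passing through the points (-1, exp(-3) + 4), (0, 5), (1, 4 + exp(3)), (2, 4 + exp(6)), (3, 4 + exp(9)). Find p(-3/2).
(315 + (-180*exp(6) + 92 + 378*exp(3) + 35*exp(9))*exp(3))*exp(-3)/128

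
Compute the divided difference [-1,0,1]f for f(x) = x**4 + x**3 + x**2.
2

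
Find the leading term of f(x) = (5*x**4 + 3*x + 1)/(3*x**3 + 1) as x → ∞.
5*x/3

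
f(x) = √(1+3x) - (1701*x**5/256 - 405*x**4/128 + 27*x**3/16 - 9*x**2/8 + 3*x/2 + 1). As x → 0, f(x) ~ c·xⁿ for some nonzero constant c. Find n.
6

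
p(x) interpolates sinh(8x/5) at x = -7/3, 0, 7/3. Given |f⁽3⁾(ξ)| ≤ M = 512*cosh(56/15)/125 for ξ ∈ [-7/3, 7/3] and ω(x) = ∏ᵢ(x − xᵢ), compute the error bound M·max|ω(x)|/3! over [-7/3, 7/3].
175616*sqrt(3)*cosh(56/15)/91125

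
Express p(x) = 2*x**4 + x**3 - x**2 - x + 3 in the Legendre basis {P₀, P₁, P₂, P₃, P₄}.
(46/15)P₀ + (-2/5)P₁ + (10/21)P₂ + (2/5)P₃ + (16/35)P₄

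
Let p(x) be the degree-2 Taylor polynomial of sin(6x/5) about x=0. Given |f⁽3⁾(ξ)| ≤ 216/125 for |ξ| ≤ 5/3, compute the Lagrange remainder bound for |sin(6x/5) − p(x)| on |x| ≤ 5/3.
4/3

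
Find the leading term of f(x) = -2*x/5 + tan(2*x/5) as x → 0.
8*x**3/375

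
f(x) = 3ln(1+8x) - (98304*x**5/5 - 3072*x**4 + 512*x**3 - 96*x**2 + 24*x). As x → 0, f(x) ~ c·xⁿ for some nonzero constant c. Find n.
6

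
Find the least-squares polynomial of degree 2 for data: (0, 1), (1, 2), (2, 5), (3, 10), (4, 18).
38/35 + (-13/35)x + (8/7)x²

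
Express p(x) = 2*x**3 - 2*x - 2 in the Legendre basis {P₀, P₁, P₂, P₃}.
(-2)P₀ + (-4/5)P₁ + (4/5)P₃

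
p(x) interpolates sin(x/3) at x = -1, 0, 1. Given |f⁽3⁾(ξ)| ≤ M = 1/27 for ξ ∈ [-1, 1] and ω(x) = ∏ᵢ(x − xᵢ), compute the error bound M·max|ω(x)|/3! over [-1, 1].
sqrt(3)/729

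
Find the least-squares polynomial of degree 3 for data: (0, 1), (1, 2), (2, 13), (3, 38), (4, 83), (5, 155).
8/9 + (-211/189)x + (407/252)x² + (103/108)x³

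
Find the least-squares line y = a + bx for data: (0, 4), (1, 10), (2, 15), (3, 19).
a = 9/2, b = 5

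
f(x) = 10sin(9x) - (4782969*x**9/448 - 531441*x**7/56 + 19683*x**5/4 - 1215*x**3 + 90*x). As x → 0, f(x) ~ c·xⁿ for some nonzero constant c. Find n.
11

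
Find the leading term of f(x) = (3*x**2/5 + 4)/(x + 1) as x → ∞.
3*x/5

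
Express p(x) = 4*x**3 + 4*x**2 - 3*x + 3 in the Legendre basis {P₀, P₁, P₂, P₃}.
(13/3)P₀ + (-3/5)P₁ + (8/3)P₂ + (8/5)P₃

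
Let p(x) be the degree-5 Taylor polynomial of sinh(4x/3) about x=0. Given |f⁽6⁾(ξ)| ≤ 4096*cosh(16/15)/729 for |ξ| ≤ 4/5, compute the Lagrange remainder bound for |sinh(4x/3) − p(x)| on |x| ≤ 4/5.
1048576*cosh(16/15)/512578125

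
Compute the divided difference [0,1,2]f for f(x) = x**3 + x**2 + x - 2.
4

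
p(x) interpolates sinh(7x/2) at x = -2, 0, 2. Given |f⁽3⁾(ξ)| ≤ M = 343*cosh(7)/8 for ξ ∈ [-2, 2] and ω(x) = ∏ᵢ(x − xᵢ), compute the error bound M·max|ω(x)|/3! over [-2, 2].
343*sqrt(3)*cosh(7)/27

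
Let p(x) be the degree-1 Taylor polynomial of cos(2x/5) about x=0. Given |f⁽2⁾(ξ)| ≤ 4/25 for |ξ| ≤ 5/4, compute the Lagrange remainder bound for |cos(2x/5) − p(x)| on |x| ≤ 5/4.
1/8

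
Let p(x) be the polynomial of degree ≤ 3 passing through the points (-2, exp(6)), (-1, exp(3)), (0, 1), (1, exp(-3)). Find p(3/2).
((-5*exp(6) - 35 + 21*exp(3))*exp(3) + 35)*exp(-3)/16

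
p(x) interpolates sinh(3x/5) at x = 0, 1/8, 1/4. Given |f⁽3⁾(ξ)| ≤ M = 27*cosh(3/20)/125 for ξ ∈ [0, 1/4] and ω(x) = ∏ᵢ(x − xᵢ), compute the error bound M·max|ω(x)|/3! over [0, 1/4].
sqrt(3)*cosh(3/20)/64000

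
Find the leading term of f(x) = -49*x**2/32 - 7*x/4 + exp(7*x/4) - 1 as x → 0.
343*x**3/384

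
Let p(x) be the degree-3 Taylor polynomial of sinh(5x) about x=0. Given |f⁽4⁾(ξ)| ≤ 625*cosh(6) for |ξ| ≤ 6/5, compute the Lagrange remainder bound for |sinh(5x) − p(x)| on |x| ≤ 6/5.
54*cosh(6)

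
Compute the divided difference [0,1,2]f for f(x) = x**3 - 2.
3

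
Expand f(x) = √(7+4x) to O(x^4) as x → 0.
sqrt(7) + 2*sqrt(7)*x/7 - 2*sqrt(7)*x**2/49 + 4*sqrt(7)*x**3/343 + O(x**4)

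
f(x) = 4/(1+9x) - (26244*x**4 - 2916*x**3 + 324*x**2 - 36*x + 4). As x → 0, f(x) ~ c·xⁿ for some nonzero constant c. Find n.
5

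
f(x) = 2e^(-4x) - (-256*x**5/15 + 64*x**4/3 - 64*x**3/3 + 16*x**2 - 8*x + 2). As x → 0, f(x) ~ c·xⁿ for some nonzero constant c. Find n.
6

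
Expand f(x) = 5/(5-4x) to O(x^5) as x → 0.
1 + 4*x/5 + 16*x**2/25 + 64*x**3/125 + 256*x**4/625 + O(x**5)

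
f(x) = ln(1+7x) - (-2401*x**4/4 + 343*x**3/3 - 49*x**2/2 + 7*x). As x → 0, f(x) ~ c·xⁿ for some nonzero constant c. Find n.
5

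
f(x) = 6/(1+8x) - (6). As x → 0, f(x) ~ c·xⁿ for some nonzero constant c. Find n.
1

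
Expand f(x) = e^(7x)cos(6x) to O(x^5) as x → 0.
1 + 7*x + 13*x**2/2 - 413*x**3/6 - 6887*x**4/24 + O(x**5)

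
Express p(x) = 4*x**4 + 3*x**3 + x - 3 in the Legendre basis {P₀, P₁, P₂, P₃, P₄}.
(-11/5)P₀ + (14/5)P₁ + (16/7)P₂ + (6/5)P₃ + (32/35)P₄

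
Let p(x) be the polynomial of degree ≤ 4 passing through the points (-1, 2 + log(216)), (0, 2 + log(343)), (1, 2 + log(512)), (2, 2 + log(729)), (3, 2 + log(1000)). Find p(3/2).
2 + log(576*15**(113/128)*2**(9/32)*7**(17/32)/35)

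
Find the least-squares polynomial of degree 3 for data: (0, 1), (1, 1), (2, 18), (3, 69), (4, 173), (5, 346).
64/63 + (-985/378)x + (-89/252)x² + (317/108)x³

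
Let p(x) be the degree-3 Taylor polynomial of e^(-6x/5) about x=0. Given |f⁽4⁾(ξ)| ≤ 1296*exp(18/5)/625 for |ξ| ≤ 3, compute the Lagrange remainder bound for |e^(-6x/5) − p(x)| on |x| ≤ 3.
4374*exp(18/5)/625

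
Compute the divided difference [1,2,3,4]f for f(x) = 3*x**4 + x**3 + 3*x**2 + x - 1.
31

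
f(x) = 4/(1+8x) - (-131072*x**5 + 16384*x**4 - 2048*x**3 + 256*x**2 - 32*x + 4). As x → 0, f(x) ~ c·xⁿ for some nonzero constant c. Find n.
6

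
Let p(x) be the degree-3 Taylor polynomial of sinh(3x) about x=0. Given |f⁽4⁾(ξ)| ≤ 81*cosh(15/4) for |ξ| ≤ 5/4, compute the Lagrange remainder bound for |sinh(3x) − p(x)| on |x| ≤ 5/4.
16875*cosh(15/4)/2048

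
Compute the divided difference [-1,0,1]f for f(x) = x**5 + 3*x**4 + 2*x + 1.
3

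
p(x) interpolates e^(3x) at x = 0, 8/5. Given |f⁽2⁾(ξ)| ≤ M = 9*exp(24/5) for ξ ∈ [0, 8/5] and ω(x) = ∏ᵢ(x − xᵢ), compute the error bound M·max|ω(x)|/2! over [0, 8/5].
72*exp(24/5)/25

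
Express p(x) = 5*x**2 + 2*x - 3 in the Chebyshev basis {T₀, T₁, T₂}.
(-1/2)T₀ + (2)T₁ + (5/2)T₂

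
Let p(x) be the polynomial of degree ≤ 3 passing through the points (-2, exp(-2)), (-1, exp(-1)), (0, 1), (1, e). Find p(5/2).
(-189*exp(2) - 35 + 135*e + 105*exp(3))*exp(-2)/16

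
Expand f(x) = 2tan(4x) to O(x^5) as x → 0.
8*x + 128*x**3/3 + O(x**5)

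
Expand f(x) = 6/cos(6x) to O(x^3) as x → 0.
6 + 108*x**2 + O(x**3)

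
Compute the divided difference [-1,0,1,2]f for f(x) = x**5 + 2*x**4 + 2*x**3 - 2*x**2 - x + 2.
11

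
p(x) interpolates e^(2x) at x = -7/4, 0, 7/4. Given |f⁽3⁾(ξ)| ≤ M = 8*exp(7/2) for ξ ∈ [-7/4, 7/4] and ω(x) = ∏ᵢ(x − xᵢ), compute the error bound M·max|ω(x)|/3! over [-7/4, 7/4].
343*sqrt(3)*exp(7/2)/216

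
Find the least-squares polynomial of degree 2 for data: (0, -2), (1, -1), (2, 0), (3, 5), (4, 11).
-9/5 + (-4/5)x + x²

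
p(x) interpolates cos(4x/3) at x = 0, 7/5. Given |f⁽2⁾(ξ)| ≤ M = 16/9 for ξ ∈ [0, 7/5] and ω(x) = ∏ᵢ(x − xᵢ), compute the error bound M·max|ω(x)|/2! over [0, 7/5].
98/225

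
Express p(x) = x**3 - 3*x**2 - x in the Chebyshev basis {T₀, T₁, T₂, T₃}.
(-3/2)T₀ + (-1/4)T₁ + (-3/2)T₂ + (1/4)T₃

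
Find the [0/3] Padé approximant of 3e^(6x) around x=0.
3/(-36*x**3 + 18*x**2 - 6*x + 1)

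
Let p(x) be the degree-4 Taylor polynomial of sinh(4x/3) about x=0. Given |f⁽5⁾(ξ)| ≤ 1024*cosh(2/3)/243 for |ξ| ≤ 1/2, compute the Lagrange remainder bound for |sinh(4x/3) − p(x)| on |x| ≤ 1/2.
4*cosh(2/3)/3645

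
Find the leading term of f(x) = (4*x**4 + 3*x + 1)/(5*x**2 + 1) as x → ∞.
4*x**2/5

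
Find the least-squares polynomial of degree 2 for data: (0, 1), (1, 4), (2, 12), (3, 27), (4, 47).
37/35 + (-3/14)x + (41/14)x²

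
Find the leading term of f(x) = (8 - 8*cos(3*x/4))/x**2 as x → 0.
9/4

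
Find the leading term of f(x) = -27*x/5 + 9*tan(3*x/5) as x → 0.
81*x**3/125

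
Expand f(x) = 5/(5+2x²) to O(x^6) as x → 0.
1 - 2*x**2/5 + 4*x**4/25 + O(x**6)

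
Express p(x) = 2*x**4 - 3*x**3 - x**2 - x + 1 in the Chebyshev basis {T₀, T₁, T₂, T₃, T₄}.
(5/4)T₀ + (-13/4)T₁ + (1/2)T₂ + (-3/4)T₃ + (1/4)T₄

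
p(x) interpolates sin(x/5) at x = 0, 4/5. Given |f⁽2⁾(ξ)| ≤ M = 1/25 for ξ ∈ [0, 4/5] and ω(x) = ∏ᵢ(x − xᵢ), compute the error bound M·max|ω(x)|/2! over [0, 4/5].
2/625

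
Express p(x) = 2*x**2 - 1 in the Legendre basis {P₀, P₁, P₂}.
(-1/3)P₀ + (4/3)P₂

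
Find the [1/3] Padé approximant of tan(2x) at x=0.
2*x/(1 - 4*x**2/3)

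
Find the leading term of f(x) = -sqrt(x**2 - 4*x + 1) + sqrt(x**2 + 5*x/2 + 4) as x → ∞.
13/4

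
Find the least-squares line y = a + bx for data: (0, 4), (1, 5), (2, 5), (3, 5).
a = 43/10, b = 3/10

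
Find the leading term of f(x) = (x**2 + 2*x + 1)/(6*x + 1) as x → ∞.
x/6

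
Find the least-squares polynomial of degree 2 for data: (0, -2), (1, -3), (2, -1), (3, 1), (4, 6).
-73/35 + (-10/7)x + (6/7)x²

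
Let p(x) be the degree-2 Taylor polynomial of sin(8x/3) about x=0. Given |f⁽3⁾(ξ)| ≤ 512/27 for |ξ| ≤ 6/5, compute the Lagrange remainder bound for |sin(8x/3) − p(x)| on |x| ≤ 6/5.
2048/375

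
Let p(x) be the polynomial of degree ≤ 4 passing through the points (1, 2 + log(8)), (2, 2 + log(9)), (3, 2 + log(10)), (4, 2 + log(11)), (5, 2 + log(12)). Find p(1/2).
2 + log(25600*11**(19/32)*2**(113/128)*3**(91/128)*5**(61/64)/264627)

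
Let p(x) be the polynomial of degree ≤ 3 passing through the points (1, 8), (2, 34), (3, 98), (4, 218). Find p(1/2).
29/8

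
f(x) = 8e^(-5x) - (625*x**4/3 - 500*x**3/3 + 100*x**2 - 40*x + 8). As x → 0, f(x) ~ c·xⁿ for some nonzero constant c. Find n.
5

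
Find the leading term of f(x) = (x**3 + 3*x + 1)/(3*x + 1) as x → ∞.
x**2/3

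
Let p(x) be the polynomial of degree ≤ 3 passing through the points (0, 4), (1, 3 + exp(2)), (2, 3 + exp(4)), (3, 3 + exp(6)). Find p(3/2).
-exp(6)/16 + 47/16 + 9*exp(2)/16 + 9*exp(4)/16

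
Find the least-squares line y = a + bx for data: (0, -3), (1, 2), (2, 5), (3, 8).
a = -12/5, b = 18/5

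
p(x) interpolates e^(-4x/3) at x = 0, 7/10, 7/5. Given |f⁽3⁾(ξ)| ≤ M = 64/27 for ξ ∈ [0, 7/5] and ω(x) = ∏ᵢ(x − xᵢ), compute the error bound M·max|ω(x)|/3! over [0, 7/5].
2744*sqrt(3)/91125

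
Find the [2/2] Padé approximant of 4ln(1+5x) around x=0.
10*x*(5*x + 2)/(25*x**2/6 + 5*x + 1)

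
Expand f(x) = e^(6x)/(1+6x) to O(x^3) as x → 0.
1 + 18*x**2 + O(x**3)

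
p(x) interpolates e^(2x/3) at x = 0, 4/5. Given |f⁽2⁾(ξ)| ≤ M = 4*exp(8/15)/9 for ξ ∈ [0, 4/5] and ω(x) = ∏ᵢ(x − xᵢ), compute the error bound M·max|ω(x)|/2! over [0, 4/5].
8*exp(8/15)/225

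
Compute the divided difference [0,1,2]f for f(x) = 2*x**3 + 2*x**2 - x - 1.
8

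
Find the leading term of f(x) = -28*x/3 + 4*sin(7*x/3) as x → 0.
-686*x**3/81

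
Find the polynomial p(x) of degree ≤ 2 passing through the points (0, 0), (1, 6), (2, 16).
2*x**2 + 4*x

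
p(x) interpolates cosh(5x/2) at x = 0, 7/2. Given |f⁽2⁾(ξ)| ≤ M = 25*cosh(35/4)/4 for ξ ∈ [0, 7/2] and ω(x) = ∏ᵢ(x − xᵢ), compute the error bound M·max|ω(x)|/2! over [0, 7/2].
1225*cosh(35/4)/128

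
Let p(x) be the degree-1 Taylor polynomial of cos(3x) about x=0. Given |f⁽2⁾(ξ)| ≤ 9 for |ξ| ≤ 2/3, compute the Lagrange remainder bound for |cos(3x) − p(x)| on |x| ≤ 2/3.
2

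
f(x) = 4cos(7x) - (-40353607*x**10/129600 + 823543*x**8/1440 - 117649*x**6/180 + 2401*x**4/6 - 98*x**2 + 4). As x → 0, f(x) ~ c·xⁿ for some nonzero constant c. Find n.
12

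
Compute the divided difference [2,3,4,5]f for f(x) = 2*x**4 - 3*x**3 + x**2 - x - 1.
25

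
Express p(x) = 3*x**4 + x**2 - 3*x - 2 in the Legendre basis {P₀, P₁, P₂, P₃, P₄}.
(-16/15)P₀ + (-3)P₁ + (50/21)P₂ + (24/35)P₄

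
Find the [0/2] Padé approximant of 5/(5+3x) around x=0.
1/(3*x/5 + 1)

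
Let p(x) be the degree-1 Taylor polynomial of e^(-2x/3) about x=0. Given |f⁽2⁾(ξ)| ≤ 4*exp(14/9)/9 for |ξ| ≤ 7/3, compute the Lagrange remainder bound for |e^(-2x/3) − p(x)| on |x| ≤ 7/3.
98*exp(14/9)/81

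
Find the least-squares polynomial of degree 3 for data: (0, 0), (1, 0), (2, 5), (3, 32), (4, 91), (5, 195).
23/126 + (-83/756)x + (-713/252)x² + (115/54)x³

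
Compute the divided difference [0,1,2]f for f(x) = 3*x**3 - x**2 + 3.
8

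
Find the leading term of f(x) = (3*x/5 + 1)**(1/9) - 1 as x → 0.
x/15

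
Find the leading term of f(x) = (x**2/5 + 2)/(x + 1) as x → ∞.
x/5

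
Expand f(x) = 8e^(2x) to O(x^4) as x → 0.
8 + 16*x + 16*x**2 + 32*x**3/3 + O(x**4)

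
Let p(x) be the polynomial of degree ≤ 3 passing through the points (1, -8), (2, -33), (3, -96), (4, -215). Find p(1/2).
-33/8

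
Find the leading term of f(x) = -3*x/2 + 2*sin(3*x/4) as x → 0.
-9*x**3/64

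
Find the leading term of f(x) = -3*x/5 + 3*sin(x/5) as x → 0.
-x**3/250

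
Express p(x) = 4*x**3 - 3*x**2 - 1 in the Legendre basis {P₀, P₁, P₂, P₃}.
(-2)P₀ + (12/5)P₁ + (-2)P₂ + (8/5)P₃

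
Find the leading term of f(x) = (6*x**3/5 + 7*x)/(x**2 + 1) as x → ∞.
6*x/5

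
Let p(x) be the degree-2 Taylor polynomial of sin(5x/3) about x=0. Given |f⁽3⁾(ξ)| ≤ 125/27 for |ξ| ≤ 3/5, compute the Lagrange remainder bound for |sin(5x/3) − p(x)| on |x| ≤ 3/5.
1/6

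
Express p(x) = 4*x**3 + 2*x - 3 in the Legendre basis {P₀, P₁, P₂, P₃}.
(-3)P₀ + (22/5)P₁ + (8/5)P₃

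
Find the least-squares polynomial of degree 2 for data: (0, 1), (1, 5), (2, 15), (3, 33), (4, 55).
31/35 + (36/35)x + (22/7)x²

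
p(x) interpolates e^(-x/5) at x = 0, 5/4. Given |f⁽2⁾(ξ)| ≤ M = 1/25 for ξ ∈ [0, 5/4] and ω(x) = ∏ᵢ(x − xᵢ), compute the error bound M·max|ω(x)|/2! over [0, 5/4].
1/128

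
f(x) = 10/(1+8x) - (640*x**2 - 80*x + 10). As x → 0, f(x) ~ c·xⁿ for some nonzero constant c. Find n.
3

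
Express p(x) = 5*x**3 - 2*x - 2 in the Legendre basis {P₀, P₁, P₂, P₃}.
(-2)P₀ + P₁ + (2)P₃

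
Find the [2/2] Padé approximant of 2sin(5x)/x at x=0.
(10 - 175*x**2/6)/(5*x**2/4 + 1)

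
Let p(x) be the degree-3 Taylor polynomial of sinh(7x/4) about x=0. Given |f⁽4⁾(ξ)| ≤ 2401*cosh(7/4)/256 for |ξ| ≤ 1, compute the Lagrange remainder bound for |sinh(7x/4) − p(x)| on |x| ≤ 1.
2401*cosh(7/4)/6144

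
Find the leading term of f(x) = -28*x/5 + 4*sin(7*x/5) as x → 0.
-686*x**3/375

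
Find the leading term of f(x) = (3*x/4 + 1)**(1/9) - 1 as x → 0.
x/12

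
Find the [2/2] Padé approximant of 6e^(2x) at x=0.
(2*x**2 + 6*x + 6)/(x**2/3 - x + 1)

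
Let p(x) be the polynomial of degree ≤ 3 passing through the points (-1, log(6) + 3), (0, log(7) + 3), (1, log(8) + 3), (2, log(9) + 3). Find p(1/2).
log(2*2**(5/8)*3**(13/16)*7**(9/16)/3) + 3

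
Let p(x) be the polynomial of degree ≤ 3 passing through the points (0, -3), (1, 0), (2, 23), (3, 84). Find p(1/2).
-23/8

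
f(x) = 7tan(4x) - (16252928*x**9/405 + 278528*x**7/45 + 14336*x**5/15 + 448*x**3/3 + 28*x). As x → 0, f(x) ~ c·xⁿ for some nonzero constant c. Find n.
11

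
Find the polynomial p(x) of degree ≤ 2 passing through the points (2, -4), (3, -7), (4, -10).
2 - 3*x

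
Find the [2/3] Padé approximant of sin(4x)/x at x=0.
(4 - 112*x**2/15)/(4*x**2/5 + 1)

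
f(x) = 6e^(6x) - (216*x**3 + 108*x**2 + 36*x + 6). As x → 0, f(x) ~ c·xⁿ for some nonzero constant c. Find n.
4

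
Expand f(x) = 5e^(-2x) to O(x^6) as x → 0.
5 - 10*x + 10*x**2 - 20*x**3/3 + 10*x**4/3 - 4*x**5/3 + O(x**6)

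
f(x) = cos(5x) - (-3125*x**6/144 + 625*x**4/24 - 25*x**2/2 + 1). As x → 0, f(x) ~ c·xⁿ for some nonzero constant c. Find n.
8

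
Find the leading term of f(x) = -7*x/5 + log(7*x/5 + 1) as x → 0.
-49*x**2/50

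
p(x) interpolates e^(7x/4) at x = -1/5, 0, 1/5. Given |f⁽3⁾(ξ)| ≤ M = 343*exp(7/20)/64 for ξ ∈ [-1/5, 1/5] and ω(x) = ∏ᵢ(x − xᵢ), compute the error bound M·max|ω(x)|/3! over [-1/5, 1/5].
343*sqrt(3)*exp(7/20)/216000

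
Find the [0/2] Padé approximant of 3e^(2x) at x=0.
3/(2*x**2 - 2*x + 1)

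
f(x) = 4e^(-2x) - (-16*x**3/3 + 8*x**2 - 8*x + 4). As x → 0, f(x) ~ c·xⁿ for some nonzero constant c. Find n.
4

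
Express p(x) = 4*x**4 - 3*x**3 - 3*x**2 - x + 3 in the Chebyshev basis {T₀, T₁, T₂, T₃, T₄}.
(3)T₀ + (-13/4)T₁ + (1/2)T₂ + (-3/4)T₃ + (1/2)T₄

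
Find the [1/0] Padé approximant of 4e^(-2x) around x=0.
4 - 8*x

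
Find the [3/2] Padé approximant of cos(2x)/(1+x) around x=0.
(4*x**3/3 - 4*x**2/3 - x + 1)/(1 - x**2/3)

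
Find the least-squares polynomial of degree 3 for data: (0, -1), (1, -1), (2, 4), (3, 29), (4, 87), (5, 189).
-6/7 + (13/21)x + (-47/14)x² + (13/6)x³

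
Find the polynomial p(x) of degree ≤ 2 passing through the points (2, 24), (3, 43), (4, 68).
3*x**2 + 4*x + 4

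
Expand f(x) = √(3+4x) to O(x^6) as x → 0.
sqrt(3) + 2*sqrt(3)*x/3 - 2*sqrt(3)*x**2/9 + 4*sqrt(3)*x**3/27 - 10*sqrt(3)*x**4/81 + 28*sqrt(3)*x**5/243 + O(x**6)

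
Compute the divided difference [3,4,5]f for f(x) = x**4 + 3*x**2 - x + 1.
100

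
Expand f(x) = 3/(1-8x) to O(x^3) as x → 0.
3 + 24*x + 192*x**2 + O(x**3)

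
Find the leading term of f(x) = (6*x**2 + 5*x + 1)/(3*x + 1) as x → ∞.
2*x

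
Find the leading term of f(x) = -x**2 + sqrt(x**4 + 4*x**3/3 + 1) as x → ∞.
2*x/3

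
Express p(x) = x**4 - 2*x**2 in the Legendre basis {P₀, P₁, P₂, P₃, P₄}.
(-7/15)P₀ + (-16/21)P₂ + (8/35)P₄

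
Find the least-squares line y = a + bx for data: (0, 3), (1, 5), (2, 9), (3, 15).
a = 2, b = 4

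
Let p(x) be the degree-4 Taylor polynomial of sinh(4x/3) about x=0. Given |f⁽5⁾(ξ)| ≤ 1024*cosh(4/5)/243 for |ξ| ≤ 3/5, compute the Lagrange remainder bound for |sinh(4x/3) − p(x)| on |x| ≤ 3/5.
128*cosh(4/5)/46875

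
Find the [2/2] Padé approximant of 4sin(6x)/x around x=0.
(24 - 504*x**2/5)/(9*x**2/5 + 1)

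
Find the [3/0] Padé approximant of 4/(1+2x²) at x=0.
4 - 8*x**2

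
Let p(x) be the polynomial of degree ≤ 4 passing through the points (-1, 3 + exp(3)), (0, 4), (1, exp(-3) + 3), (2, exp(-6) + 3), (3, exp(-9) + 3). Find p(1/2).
(-20*exp(3) + 3 + 90*exp(6) + (444 - 5*exp(3))*exp(9))*exp(-9)/128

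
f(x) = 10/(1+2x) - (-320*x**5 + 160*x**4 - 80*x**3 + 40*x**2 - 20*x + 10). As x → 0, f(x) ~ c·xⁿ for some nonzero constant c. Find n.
6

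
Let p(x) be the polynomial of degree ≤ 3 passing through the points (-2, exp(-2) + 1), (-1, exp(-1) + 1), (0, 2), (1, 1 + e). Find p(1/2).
(-5*e + 1 + (5*e + 31)*exp(2))*exp(-2)/16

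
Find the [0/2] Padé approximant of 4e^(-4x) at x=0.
4/(8*x**2 + 4*x + 1)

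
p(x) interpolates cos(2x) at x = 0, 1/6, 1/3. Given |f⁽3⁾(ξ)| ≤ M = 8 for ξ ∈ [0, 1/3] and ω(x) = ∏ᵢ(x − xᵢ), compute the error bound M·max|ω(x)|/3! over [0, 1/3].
sqrt(3)/729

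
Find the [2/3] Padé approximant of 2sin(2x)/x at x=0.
(4 - 28*x**2/15)/(x**2/5 + 1)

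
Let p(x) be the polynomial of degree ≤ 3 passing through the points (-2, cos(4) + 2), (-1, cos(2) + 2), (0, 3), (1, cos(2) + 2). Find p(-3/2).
cos(2) + 5*cos(4)/16 + 27/16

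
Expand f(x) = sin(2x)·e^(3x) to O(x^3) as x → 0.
2*x + 6*x**2 + O(x**3)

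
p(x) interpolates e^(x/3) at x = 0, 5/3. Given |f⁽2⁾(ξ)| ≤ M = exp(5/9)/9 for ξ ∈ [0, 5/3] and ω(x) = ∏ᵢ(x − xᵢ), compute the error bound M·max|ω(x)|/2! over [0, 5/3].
25*exp(5/9)/648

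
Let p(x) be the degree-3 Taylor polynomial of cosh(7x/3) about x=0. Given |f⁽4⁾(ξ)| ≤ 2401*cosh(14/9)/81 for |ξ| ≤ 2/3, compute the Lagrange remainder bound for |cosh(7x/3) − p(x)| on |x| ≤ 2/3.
4802*cosh(14/9)/19683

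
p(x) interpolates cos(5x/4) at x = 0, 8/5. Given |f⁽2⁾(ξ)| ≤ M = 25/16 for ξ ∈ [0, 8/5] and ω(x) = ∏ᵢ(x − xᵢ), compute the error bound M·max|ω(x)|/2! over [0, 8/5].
1/2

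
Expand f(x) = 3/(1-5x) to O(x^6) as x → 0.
3 + 15*x + 75*x**2 + 375*x**3 + 1875*x**4 + 9375*x**5 + O(x**6)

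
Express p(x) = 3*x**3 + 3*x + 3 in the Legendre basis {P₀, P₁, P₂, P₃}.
(3)P₀ + (24/5)P₁ + (6/5)P₃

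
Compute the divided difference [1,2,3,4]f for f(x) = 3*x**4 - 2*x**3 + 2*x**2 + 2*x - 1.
28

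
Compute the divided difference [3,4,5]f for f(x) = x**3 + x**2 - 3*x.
13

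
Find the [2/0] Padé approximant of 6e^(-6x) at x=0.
108*x**2 - 36*x + 6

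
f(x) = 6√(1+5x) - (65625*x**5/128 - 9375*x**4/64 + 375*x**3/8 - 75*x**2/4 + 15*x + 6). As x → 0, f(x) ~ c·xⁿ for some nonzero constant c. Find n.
6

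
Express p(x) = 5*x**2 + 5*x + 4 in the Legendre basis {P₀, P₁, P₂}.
(17/3)P₀ + (5)P₁ + (10/3)P₂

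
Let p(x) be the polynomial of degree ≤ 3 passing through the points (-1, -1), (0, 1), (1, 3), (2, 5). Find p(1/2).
2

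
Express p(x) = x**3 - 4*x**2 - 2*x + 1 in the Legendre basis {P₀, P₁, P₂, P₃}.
(-1/3)P₀ + (-7/5)P₁ + (-8/3)P₂ + (2/5)P₃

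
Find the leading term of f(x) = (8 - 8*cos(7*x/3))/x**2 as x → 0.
196/9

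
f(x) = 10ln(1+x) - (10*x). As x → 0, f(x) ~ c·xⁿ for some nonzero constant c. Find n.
2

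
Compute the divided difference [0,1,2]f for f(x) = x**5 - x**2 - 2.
14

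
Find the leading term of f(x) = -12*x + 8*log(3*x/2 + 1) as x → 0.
-9*x**2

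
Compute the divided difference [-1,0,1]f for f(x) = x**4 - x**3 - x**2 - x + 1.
0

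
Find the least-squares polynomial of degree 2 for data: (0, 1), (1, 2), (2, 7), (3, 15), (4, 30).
43/35 + (-123/70)x + (31/14)x²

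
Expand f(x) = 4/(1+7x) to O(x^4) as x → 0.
4 - 28*x + 196*x**2 - 1372*x**3 + O(x**4)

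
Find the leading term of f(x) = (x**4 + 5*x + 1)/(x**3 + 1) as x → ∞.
x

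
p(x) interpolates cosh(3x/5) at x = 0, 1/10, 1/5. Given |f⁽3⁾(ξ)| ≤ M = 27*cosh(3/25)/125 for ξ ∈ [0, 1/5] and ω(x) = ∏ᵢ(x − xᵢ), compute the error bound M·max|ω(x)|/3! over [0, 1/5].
sqrt(3)*cosh(3/25)/125000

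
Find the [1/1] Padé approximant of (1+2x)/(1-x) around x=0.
(2*x + 1)/(1 - x)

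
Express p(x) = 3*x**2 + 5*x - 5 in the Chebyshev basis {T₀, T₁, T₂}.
(-7/2)T₀ + (5)T₁ + (3/2)T₂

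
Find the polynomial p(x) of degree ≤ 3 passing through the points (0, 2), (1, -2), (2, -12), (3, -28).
-3*x**2 - x + 2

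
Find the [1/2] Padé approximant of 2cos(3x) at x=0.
2/(9*x**2/2 + 1)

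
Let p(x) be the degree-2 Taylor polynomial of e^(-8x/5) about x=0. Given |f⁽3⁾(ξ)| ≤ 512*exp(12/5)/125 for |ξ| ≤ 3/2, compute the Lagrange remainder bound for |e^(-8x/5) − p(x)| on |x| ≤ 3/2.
288*exp(12/5)/125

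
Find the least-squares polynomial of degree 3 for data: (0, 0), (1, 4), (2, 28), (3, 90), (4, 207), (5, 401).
-5/42 + (263/252)x + (23/84)x² + (28/9)x³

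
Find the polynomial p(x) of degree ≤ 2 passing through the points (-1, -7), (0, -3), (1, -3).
-2*x**2 + 2*x - 3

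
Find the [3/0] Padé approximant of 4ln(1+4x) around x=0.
16*x*(16*x**2 - 6*x + 3)/3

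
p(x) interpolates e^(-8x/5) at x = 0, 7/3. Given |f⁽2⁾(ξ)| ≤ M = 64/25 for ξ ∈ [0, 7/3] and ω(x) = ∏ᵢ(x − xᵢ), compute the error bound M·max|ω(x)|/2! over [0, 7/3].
392/225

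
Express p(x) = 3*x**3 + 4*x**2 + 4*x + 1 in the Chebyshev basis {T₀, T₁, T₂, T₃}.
(3)T₀ + (25/4)T₁ + (2)T₂ + (3/4)T₃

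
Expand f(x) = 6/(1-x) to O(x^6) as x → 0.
6 + 6*x + 6*x**2 + 6*x**3 + 6*x**4 + 6*x**5 + O(x**6)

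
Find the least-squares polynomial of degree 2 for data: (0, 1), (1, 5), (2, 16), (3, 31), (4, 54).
1 + (6/5)x + (3)x²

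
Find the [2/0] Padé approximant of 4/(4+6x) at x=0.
9*x**2/4 - 3*x/2 + 1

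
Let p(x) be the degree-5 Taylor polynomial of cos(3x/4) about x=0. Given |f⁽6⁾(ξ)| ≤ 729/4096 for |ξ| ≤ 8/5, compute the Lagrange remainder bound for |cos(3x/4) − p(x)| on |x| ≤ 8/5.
324/78125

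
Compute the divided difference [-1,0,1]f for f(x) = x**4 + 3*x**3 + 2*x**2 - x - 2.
3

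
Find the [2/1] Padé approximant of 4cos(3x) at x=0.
4 - 18*x**2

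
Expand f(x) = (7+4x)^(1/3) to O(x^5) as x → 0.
7**(1/3) + 4*7**(1/3)*x/21 - 16*7**(1/3)*x**2/441 + 320*7**(1/3)*x**3/27783 - 2560*7**(1/3)*x**4/583443 + O(x**5)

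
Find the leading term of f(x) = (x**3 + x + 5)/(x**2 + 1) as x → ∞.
x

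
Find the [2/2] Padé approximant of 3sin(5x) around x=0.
15*x/(25*x**2/6 + 1)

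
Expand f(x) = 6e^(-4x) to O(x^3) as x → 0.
6 - 24*x + 48*x**2 + O(x**3)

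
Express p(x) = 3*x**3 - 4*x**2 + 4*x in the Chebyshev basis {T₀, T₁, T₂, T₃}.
(-2)T₀ + (25/4)T₁ + (-2)T₂ + (3/4)T₃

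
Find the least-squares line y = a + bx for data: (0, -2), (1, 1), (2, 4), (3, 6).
a = -9/5, b = 27/10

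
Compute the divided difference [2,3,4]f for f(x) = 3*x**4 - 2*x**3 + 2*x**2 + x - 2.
149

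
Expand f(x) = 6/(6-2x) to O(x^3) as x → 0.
1 + x/3 + x**2/9 + O(x**3)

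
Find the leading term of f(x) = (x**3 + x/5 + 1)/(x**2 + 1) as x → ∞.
x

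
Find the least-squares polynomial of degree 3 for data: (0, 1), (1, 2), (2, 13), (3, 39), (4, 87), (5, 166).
6/7 + (-19/42)x + (6/7)x² + (7/6)x³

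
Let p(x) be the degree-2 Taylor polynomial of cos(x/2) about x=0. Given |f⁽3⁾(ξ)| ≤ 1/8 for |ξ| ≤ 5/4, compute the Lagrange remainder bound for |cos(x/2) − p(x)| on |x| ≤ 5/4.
125/3072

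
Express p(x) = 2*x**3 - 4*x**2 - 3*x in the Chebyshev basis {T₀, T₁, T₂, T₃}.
(-2)T₀ + (-3/2)T₁ + (-2)T₂ + (1/2)T₃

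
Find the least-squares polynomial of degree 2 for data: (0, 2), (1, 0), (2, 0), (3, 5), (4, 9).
64/35 + (-207/70)x + (17/14)x²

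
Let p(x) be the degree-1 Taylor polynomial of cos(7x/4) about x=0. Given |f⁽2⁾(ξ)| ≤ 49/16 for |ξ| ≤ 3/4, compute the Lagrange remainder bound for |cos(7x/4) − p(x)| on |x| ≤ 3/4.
441/512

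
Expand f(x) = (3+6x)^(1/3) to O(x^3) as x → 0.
3**(1/3) + 2*3**(1/3)*x/3 - 4*3**(1/3)*x**2/9 + O(x**3)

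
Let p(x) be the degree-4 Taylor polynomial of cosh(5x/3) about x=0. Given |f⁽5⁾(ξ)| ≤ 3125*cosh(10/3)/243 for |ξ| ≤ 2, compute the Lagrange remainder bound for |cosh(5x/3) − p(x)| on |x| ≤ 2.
2500*cosh(10/3)/729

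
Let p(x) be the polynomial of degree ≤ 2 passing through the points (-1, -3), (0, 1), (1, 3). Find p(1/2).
9/4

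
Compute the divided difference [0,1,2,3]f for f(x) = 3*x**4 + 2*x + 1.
18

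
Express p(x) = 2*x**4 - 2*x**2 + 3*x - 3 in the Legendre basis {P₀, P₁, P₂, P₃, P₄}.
(-49/15)P₀ + (3)P₁ + (-4/21)P₂ + (16/35)P₄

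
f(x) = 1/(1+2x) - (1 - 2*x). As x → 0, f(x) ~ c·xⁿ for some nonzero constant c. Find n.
2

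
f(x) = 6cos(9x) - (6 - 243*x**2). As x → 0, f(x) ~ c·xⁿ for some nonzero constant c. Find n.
4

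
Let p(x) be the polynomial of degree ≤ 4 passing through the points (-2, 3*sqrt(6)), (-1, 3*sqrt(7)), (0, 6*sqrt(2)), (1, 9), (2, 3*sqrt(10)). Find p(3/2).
-105*sqrt(2)/32 - 15*sqrt(6)/128 + 21*sqrt(7)/32 + 105*sqrt(10)/128 + 315/32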